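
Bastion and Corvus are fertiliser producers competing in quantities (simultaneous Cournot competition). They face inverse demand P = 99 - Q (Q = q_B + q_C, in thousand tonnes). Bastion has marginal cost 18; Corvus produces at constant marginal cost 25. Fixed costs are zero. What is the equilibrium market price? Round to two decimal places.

Bastion's profit: π_B = (99 - Q)q_B - (18q_B). Setting ∂π_B/∂q_B = 0: 81 - 2q_B - (q_C) = 0.
Corvus's first-order condition: 74 - 2q_C - (q_B) = 0.
Rearranging gives the reaction functions q_B = (81 - q_C)/2 and q_C = (74 - q_B)/2.
Solving the pair: q_B = 88/3, q_C = 67/3.
Total output Q = 155/3, so price P = 99 - 155/3 = 142/3.

47.33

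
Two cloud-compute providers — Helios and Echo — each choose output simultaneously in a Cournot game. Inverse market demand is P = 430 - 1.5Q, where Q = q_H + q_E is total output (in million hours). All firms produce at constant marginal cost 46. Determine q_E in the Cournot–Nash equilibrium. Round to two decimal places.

A representative firm's profit is π_i = q_i(430 - 1.5Q) - 46q_i.
Setting ∂π_i/∂q_i = 0 with rivals' quantities fixed: 384 - 3q_i - (3/2)q_j = 0.
By symmetry each firm produces the same amount; substituting q_j = q_i yields q_i = 384/(9/2) = 256/3.

85.33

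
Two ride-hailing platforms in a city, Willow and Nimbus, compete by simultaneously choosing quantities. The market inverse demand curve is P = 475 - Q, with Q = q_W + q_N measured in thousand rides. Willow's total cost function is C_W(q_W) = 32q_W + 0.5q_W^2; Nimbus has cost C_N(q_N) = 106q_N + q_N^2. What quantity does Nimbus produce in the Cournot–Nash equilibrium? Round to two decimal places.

60.36

Willow's profit: π_W = (475 - Q)q_W - (32q_W + (1/2)q_W²). Setting ∂π_W/∂q_W = 0: 443 - 3q_W - (q_N) = 0.
Nimbus's profit: π_N = (475 - Q)q_N - (106q_N + q_N²). Setting ∂π_N/∂q_N = 0: 369 - 4q_N - (q_W) = 0.
So q_W = (443 - q_N)/3 and q_N = (369 - q_W)/4.
Substituting one into the other gives q_W = 1403/11 and q_N = 664/11.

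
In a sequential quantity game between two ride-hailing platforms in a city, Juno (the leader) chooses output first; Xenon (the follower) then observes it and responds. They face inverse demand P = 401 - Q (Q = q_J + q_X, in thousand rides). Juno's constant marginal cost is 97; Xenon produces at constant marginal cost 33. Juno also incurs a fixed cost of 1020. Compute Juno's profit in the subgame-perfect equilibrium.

Solve by backward induction. Given q_J, the follower Xenon maximises π_X = (401 - q_J - q_X)q_X - 33q_X.
Follower FOC: 368 - q_J - 2q_X = 0, so q_X(q_J) = (368 - q_J)/2.
The leader anticipates this reaction. Substituting into P = 401 - Q gives P = 217 - (1/2)q_J, so π_J = (217 - (1/2)q_J)q_J - 97q_J.
Maximising: ∂π_J/∂q_J = 120 - q_J = 0, giving q_J = 120.
Then q_X = (368 - 120)/2 = 124.
Price P = 401 - 244 = 157.
Juno's profit: (157 - 97)·120 - 1020 = 6180.

6180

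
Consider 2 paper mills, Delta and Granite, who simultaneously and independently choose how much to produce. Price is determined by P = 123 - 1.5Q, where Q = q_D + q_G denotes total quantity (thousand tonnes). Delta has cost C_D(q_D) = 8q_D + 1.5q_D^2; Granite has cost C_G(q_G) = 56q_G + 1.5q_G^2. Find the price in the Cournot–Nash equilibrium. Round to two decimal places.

Delta's profit: π_D = (123 - 1.5Q)q_D - (8q_D + (3/2)q_D²). Setting ∂π_D/∂q_D = 0: 115 - 6q_D - (3/2)(q_G) = 0.
Granite's first-order condition: 67 - 6q_G - (3/2)(q_D) = 0.
Best responses: q_D = (115 - (3/2)q_G)/6, q_G = (67 - (3/2)q_D)/6.
Substituting one into the other gives q_D = 262/15 and q_G = 34/5.
Total output Q = 364/15, so price P = 123 - (3/2)·(364/15) = 433/5.

86.60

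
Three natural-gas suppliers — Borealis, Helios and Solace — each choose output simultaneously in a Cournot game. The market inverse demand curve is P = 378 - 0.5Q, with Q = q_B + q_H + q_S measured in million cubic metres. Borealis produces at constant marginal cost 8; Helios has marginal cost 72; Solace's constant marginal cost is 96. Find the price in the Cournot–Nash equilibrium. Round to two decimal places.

138.50

Borealis's profit: π_B = (378 - 0.5Q)q_B - (8q_B). Setting ∂π_B/∂q_B = 0: 370 - q_B - (1/2)(q_H + q_S) = 0.
Helios's first-order condition: 306 - q_H - (1/2)(q_B + q_S) = 0.
Solace's first-order condition: 282 - q_S - (1/2)(q_B + q_H) = 0.
Adding the 3 first-order conditions: 958 − 2Q = 0, so Q = 479.
Back-substituting: q_B = (370 − 479/2)/(1/2) = 261, q_H = (306 − 479/2)/(1/2) = 133, q_S = (282 − 479/2)/(1/2) = 85.
Total output Q = 479, so price P = 378 - (1/2)·479 = 277/2.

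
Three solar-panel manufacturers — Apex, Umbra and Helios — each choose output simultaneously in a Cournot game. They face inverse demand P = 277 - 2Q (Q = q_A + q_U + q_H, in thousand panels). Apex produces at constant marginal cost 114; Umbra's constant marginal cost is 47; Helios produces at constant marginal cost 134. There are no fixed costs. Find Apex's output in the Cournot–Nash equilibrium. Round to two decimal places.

Apex's profit: π_A = (277 - 2Q)q_A - (114q_A). Setting ∂π_A/∂q_A = 0: 163 - 4q_A - 2(q_U + q_H) = 0.
Umbra's first-order condition: 230 - 4q_U - 2(q_A + q_H) = 0.
Helios's profit: π_H = (277 - 2Q)q_H - (134q_H). Setting ∂π_H/∂q_H = 0: 143 - 4q_H - 2(q_A + q_U) = 0.
Summing all 3 equations gives 536 − 8Q = 0, hence Q = 67.
Back-substituting: q_A = (163 − 134)/2 = 29/2, q_U = (230 − 134)/2 = 48, q_H = (143 − 134)/2 = 9/2.

14.50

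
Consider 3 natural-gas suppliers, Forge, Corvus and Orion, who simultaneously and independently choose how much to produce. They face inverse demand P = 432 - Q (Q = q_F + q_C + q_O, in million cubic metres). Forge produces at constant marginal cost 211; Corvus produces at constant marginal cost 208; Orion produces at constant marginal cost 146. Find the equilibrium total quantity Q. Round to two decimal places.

182.75

Forge's profit: π_F = (432 - Q)q_F - (211q_F). Setting ∂π_F/∂q_F = 0: 221 - 2q_F - (q_C + q_O) = 0.
Corvus's profit: π_C = (432 - Q)q_C - (208q_C). Setting ∂π_C/∂q_C = 0: 224 - 2q_C - (q_F + q_O) = 0.
Orion's first-order condition: 286 - 2q_O - (q_F + q_C) = 0.
Adding the 3 first-order conditions: 731 − 4Q = 0, so Q = 731/4.
Back-substituting: q_F = (221 − 731/4) = 153/4, q_C = (224 − 731/4) = 165/4, q_O = (286 − 731/4) = 413/4.
Total output Q = 153/4 + 165/4 + 413/4 = 731/4.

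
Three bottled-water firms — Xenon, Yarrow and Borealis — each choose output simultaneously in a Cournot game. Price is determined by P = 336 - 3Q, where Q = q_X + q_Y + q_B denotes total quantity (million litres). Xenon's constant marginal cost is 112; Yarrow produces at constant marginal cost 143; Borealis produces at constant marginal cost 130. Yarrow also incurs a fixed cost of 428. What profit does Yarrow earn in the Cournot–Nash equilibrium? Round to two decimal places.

Xenon's profit: π_X = (336 - 3Q)q_X - (112q_X). Setting ∂π_X/∂q_X = 0: 224 - 6q_X - 3(q_Y + q_B) = 0.
Yarrow's first-order condition: 193 - 6q_Y - 3(q_X + q_B) = 0.
Borealis's first-order condition: 206 - 6q_B - 3(q_X + q_Y) = 0.
Adding the 3 first-order conditions: 623 − 12Q = 0, so Q = 623/12.
Back-substituting: q_X = (224 − 623/4)/3 = 91/4, q_Y = (193 − 623/4)/3 = 149/12, q_B = (206 − 623/4)/3 = 67/4.
Price P = 336 - 3·(623/12) = 721/4.
Yarrow's profit: (721/4 - 143)·(149/12) - 428 = 1657/48.

34.52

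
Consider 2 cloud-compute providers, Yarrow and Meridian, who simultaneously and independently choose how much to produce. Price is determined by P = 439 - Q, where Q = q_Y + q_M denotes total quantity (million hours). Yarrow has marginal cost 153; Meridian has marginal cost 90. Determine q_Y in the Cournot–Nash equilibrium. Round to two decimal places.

Yarrow's profit: π_Y = (439 - Q)q_Y - (153q_Y). Setting ∂π_Y/∂q_Y = 0: 286 - 2q_Y - (q_M) = 0.
Meridian's first-order condition: 349 - 2q_M - (q_Y) = 0.
So q_Y = (286 - q_M)/2 and q_M = (349 - q_Y)/2.
Solving the pair: q_Y = 223/3, q_M = 412/3.

74.33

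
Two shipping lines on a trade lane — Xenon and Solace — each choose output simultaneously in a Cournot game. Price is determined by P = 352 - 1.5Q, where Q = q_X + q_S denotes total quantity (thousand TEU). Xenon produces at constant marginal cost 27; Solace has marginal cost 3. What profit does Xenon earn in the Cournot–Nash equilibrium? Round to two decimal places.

Xenon's profit: π_X = (352 - 1.5Q)q_X - (27q_X). Setting ∂π_X/∂q_X = 0: 325 - 3q_X - (3/2)(q_S) = 0.
Solace's profit: π_S = (352 - 1.5Q)q_S - (3q_S). Setting ∂π_S/∂q_S = 0: 349 - 3q_S - (3/2)(q_X) = 0.
So q_X = (325 - (3/2)q_S)/3 and q_S = (349 - (3/2)q_X)/3.
Substituting one into the other gives q_X = 602/9 and q_S = 746/9.
Price P = 352 - (3/2)·(1348/9) = 382/3.
Xenon's profit: (382/3 - 27)·(602/9) = 6711.1852.

6711.19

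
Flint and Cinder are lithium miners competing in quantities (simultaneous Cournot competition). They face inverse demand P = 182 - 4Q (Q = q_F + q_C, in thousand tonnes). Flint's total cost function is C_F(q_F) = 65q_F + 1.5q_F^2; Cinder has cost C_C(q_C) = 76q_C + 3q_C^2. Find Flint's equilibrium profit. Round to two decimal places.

Flint's profit: π_F = (182 - 4Q)q_F - (65q_F + (3/2)q_F²). Setting ∂π_F/∂q_F = 0: 117 - 11q_F - 4(q_C) = 0.
Cinder's profit: π_C = (182 - 4Q)q_C - (76q_C + 3q_C²). Setting ∂π_C/∂q_C = 0: 106 - 14q_C - 4(q_F) = 0.
Best responses: q_F = (117 - 4q_C)/11, q_C = (106 - 4q_F)/14.
Substituting one into the other gives q_F = 607/69 and q_C = 349/69.
Price P = 182 - 4·(956/69) = 126.5797.
Flint's profit: 126.5797·(607/69) - 65·(607/69) - (3/2)(607/69)² = 425.6395.

425.64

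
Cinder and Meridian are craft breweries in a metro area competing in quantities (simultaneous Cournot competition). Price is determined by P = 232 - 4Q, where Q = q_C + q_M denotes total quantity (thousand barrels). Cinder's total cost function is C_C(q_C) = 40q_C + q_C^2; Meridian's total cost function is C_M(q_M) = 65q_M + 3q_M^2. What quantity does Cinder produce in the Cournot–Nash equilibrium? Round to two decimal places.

Cinder's profit: π_C = (232 - 4Q)q_C - (40q_C + q_C²). Setting ∂π_C/∂q_C = 0: 192 - 10q_C - 4(q_M) = 0.
Meridian's first-order condition: 167 - 14q_M - 4(q_C) = 0.
Rearranging gives the reaction functions q_C = (192 - 4q_M)/10 and q_M = (167 - 4q_C)/14.
Solving the pair: q_C = 505/31, q_M = 451/62.

16.29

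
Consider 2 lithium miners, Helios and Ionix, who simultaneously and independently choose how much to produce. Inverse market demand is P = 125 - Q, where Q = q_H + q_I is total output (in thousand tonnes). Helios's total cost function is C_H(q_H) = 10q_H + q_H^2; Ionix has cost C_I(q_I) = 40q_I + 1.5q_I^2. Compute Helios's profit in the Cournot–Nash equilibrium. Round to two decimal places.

Helios's profit: π_H = (125 - Q)q_H - (10q_H + q_H²). Setting ∂π_H/∂q_H = 0: 115 - 4q_H - (q_I) = 0.
Ionix's first-order condition: 85 - 5q_I - (q_H) = 0.
Rearranging gives the reaction functions q_H = (115 - q_I)/4 and q_I = (85 - q_H)/5.
Substituting one into the other gives q_H = 490/19 and q_I = 225/19.
Price P = 125 - 715/19 = 1660/19.
Helios's profit: (1660/19)·(490/19) - 10·(490/19) - (490/19)² = 1330.1939.

1330.19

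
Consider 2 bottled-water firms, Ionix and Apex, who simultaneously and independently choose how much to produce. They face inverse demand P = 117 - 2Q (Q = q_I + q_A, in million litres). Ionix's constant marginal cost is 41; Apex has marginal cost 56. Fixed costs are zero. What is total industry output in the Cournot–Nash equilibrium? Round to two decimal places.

22.83

Ionix's profit: π_I = (117 - 2Q)q_I - (41q_I). Setting ∂π_I/∂q_I = 0: 76 - 4q_I - 2(q_A) = 0.
Apex's profit: π_A = (117 - 2Q)q_A - (56q_A). Setting ∂π_A/∂q_A = 0: 61 - 4q_A - 2(q_I) = 0.
Rearranging gives the reaction functions q_I = (76 - 2q_A)/4 and q_A = (61 - 2q_I)/4.
Substituting one into the other gives q_I = 91/6 and q_A = 23/3.
Total output Q = 91/6 + 23/3 = 137/6.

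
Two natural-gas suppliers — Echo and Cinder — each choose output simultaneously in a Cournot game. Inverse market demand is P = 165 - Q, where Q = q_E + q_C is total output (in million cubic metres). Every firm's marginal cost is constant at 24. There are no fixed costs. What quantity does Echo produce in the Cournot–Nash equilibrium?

47

Each firm earns π_i = (165 - Q)q_i - 24q_i.
Setting ∂π_i/∂q_i = 0 with rivals' quantities fixed: 141 - 2q_i - q_j = 0.
By symmetry each firm produces the same amount; substituting q_j = q_i yields q_i = 141/3 = 47.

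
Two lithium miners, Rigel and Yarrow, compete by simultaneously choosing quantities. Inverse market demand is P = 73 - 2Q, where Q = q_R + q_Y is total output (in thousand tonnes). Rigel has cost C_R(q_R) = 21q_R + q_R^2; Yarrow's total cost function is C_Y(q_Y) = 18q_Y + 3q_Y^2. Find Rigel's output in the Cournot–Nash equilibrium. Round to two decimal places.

7.32

Rigel's profit: π_R = (73 - 2Q)q_R - (21q_R + q_R²). Setting ∂π_R/∂q_R = 0: 52 - 6q_R - 2(q_Y) = 0.
Yarrow's first-order condition: 55 - 10q_Y - 2(q_R) = 0.
Rearranging gives the reaction functions q_R = (52 - 2q_Y)/6 and q_Y = (55 - 2q_R)/10.
Substituting one into the other gives q_R = 205/28 and q_Y = 113/28.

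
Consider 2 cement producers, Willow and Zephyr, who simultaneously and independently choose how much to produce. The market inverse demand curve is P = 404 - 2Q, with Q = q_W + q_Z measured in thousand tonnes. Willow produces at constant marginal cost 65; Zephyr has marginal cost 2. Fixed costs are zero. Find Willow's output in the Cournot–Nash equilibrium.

46

Willow's profit: π_W = (404 - 2Q)q_W - (65q_W). Setting ∂π_W/∂q_W = 0: 339 - 4q_W - 2(q_Z) = 0.
Zephyr's profit: π_Z = (404 - 2Q)q_Z - (2q_Z). Setting ∂π_Z/∂q_Z = 0: 402 - 4q_Z - 2(q_W) = 0.
Best responses: q_W = (339 - 2q_Z)/4, q_Z = (402 - 2q_W)/4.
Substituting one into the other gives q_W = 46 and q_Z = 155/2.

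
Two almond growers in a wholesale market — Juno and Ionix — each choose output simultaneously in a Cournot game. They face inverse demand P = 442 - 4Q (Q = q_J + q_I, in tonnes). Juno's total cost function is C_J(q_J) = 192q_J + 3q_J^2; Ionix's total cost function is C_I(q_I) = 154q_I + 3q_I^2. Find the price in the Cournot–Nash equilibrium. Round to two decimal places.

Juno's profit: π_J = (442 - 4Q)q_J - (192q_J + 3q_J²). Setting ∂π_J/∂q_J = 0: 250 - 14q_J - 4(q_I) = 0.
Ionix's profit: π_I = (442 - 4Q)q_I - (154q_I + 3q_I²). Setting ∂π_I/∂q_I = 0: 288 - 14q_I - 4(q_J) = 0.
Rearranging gives the reaction functions q_J = (250 - 4q_I)/14 and q_I = (288 - 4q_J)/14.
Solving the pair: q_J = 587/45, q_I = 758/45.
Total output Q = 269/9, so price P = 442 - 4·(269/9) = 322.4444.

322.44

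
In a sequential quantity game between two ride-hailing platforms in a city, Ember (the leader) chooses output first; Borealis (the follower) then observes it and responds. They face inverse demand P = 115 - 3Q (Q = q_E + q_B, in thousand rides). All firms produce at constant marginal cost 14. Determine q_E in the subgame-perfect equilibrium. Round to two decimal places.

The follower Borealis best-responds to any q_E: π_B = (115 - 3Q)q_B - 14q_B.
Follower FOC: 101 - 3q_E - 6q_B = 0, so q_B(q_E) = (101 - 3q_E)/6.
Ember substitutes q_B(q_E) into its own profit: π_E = q_E(115 - 3q_E - (101 - 3q_E)/2) - 14q_E = (129/2 - (3/2)q_E)q_E - 14q_E.
The leader's first-order condition 101/2 - 3q_E = 0 yields q_E = 101/6.
Then q_B = (101 - 3·(101/6))/6 = 101/12.

16.83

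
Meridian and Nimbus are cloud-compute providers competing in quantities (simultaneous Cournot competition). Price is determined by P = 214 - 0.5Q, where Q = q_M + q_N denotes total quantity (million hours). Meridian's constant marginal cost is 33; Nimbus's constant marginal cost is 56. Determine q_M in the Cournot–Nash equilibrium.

136

Meridian's profit: π_M = (214 - 0.5Q)q_M - (33q_M). Setting ∂π_M/∂q_M = 0: 181 - q_M - (1/2)(q_N) = 0.
Nimbus's first-order condition: 158 - q_N - (1/2)(q_M) = 0.
Best responses: q_M = (181 - (1/2)q_N), q_N = (158 - (1/2)q_M).
Substituting one into the other gives q_M = 136 and q_N = 90.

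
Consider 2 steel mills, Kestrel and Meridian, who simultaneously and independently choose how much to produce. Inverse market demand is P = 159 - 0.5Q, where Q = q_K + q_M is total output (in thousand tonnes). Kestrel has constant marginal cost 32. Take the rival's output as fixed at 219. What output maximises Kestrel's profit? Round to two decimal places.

With the rival's output fixed at 219, Kestrel's profit is π_K = (159 - (1/2)·219 - (1/2)q_K)q_K - (32q_K) = (99/2 - (1/2)q_K)q_K - (32q_K).
∂π_K/∂q_K = 35/2 - q_K = 0, so q_K = 35/2.

17.50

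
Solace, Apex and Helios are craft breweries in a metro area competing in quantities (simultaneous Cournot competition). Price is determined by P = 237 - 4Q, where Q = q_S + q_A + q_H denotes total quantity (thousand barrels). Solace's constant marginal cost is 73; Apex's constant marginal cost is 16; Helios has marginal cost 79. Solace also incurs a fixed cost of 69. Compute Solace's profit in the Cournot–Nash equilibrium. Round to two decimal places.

130.52

Solace's profit: π_S = (237 - 4Q)q_S - (73q_S). Setting ∂π_S/∂q_S = 0: 164 - 8q_S - 4(q_A + q_H) = 0.
Apex's profit: π_A = (237 - 4Q)q_A - (16q_A). Setting ∂π_A/∂q_A = 0: 221 - 8q_A - 4(q_S + q_H) = 0.
Helios's profit: π_H = (237 - 4Q)q_H - (79q_H). Setting ∂π_H/∂q_H = 0: 158 - 8q_H - 4(q_S + q_A) = 0.
Adding the 3 first-order conditions: 543 − 16Q = 0, so Q = 543/16.
Back-substituting: q_S = (164 − 543/4)/4 = 113/16, q_A = (221 − 543/4)/4 = 341/16, q_H = (158 − 543/4)/4 = 89/16.
Price P = 237 - 4·(543/16) = 405/4.
Solace's profit: (405/4 - 73)·(113/16) - 69 = 130.5156.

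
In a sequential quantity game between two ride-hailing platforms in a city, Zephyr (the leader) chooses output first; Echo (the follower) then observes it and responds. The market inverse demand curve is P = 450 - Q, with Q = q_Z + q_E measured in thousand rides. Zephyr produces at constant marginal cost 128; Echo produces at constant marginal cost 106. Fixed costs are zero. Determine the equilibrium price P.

203

The follower Echo best-responds to any q_Z: π_E = (450 - Q)q_E - 106q_E.
Follower FOC: 344 - q_Z - 2q_E = 0, so q_E(q_Z) = (344 - q_Z)/2.
Zephyr substitutes q_E(q_Z) into its own profit: π_Z = q_Z(450 - q_Z - (344 - q_Z)/2) - 128q_Z = (278 - (1/2)q_Z)q_Z - 128q_Z.
Maximising: ∂π_Z/∂q_Z = 150 - q_Z = 0, giving q_Z = 150.
Then q_E = (344 - 150)/2 = 97.
Total output Q = 247, so price P = 450 - 247 = 203.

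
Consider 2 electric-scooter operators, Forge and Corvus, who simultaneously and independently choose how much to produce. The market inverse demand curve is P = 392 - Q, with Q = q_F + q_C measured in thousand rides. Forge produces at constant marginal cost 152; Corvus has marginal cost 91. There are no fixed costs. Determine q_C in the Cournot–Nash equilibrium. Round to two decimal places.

Forge's profit: π_F = (392 - Q)q_F - (152q_F). Setting ∂π_F/∂q_F = 0: 240 - 2q_F - (q_C) = 0.
Corvus's first-order condition: 301 - 2q_C - (q_F) = 0.
So q_F = (240 - q_C)/2 and q_C = (301 - q_F)/2.
Solving the pair: q_F = 179/3, q_C = 362/3.

120.67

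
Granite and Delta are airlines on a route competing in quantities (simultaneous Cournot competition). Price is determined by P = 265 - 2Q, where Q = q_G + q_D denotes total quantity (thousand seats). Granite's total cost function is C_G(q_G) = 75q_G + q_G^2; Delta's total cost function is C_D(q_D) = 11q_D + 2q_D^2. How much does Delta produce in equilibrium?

Granite's profit: π_G = (265 - 2Q)q_G - (75q_G + q_G²). Setting ∂π_G/∂q_G = 0: 190 - 6q_G - 2(q_D) = 0.
Delta's profit: π_D = (265 - 2Q)q_D - (11q_D + 2q_D²). Setting ∂π_D/∂q_D = 0: 254 - 8q_D - 2(q_G) = 0.
Best responses: q_G = (190 - 2q_D)/6, q_D = (254 - 2q_G)/8.
Solving the pair: q_G = 23, q_D = 26.

26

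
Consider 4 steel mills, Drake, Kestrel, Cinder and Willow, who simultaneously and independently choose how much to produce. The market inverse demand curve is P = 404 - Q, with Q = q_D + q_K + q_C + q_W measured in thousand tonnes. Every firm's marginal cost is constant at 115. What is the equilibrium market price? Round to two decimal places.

Each firm earns π_i = (404 - Q)q_i - 115q_i.
Setting ∂π_i/∂q_i = 0 with rivals' quantities fixed: 289 - 2q_i - Σ_{j≠i} q_j = 0.
With identical firms every q_j equals q_i, so Σ_{j≠i} q_j = 3q_i and 289 = 5q_i, giving q_i = 289/5.
Total output Q = 1156/5, so price P = 404 - 1156/5 = 864/5.

172.80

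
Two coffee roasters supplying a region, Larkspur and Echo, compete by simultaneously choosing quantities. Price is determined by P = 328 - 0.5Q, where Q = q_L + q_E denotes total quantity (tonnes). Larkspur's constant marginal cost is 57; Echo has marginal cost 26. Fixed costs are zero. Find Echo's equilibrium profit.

24642

Larkspur's profit: π_L = (328 - 0.5Q)q_L - (57q_L). Setting ∂π_L/∂q_L = 0: 271 - q_L - (1/2)(q_E) = 0.
Echo's profit: π_E = (328 - 0.5Q)q_E - (26q_E). Setting ∂π_E/∂q_E = 0: 302 - q_E - (1/2)(q_L) = 0.
Rearranging gives the reaction functions q_L = (271 - (1/2)q_E) and q_E = (302 - (1/2)q_L).
Substituting one into the other gives q_L = 160 and q_E = 222.
Price P = 328 - (1/2)·382 = 137.
Echo's profit: (137 - 26)·222 = 24642.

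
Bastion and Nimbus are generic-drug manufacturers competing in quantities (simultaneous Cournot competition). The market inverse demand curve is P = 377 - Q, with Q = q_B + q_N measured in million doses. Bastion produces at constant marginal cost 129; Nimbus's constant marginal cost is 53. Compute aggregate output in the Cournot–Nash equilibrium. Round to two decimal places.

190.67

Bastion's profit: π_B = (377 - Q)q_B - (129q_B). Setting ∂π_B/∂q_B = 0: 248 - 2q_B - (q_N) = 0.
Nimbus's profit: π_N = (377 - Q)q_N - (53q_N). Setting ∂π_N/∂q_N = 0: 324 - 2q_N - (q_B) = 0.
Rearranging gives the reaction functions q_B = (248 - q_N)/2 and q_N = (324 - q_B)/2.
Solving the pair: q_B = 172/3, q_N = 400/3.
Total output Q = 172/3 + 400/3 = 572/3.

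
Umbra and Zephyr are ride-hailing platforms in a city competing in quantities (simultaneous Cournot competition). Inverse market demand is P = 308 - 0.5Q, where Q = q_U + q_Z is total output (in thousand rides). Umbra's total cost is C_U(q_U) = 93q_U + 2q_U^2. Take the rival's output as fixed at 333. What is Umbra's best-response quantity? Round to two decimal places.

9.70

With the rival's output fixed at 333, Umbra's profit is π_U = (308 - (1/2)·333 - (1/2)q_U)q_U - (93q_U + 2q_U²) = (283/2 - (1/2)q_U)q_U - (93q_U + 2q_U²).
∂π_U/∂q_U = 97/2 - 5q_U = 0, so q_U = 97/10.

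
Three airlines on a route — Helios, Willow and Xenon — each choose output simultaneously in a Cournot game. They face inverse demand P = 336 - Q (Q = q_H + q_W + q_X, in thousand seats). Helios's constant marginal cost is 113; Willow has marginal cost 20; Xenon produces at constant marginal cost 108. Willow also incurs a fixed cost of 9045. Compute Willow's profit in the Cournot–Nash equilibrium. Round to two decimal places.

Helios's profit: π_H = (336 - Q)q_H - (113q_H). Setting ∂π_H/∂q_H = 0: 223 - 2q_H - (q_W + q_X) = 0.
Willow's profit: π_W = (336 - Q)q_W - (20q_W). Setting ∂π_W/∂q_W = 0: 316 - 2q_W - (q_H + q_X) = 0.
Xenon's first-order condition: 228 - 2q_X - (q_H + q_W) = 0.
Adding the 3 conditions: 767 − 2Q − 2Q = 0, i.e. Q = 767/4.
Back-substituting: q_H = (223 − 767/4) = 125/4, q_W = (316 − 767/4) = 497/4, q_X = (228 − 767/4) = 145/4.
Price P = 336 - 767/4 = 577/4.
Willow's profit: (577/4 - 20)·(497/4) - 9045 = 6393.0625.

6393.06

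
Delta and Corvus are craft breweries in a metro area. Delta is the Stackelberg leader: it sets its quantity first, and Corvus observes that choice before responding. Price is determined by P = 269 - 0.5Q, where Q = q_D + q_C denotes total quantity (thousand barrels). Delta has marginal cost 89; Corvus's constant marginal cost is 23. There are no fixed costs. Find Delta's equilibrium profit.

3249

Solve by backward induction. Given q_D, the follower Corvus maximises π_C = (269 - (1/2)q_D - (1/2)q_C)q_C - 23q_C.
∂π_C/∂q_C = 246 - (1/2)q_D - q_C = 0 gives the reaction function q_C = (246 - (1/2)q_D).
Delta substitutes q_C(q_D) into its own profit: π_D = q_D(269 - (1/2)q_D - (246 - (1/2)q_D)/2) - 89q_D = (146 - (1/4)q_D)q_D - 89q_D.
The leader's first-order condition 57 - (1/2)q_D = 0 yields q_D = 114.
Then q_C = (246 - (1/2)·114) = 189.
Price P = 269 - (1/2)·303 = 235/2.
Delta's profit: (235/2 - 89)·114 = 3249.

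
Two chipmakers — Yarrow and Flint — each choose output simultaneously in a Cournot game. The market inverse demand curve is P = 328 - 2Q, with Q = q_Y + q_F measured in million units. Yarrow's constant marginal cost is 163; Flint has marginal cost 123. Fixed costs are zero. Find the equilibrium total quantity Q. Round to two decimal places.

Yarrow's profit: π_Y = (328 - 2Q)q_Y - (163q_Y). Setting ∂π_Y/∂q_Y = 0: 165 - 4q_Y - 2(q_F) = 0.
Flint's profit: π_F = (328 - 2Q)q_F - (123q_F). Setting ∂π_F/∂q_F = 0: 205 - 4q_F - 2(q_Y) = 0.
Rearranging gives the reaction functions q_Y = (165 - 2q_F)/4 and q_F = (205 - 2q_Y)/4.
Solving the pair: q_Y = 125/6, q_F = 245/6.
Total output Q = 125/6 + 245/6 = 185/3.

61.67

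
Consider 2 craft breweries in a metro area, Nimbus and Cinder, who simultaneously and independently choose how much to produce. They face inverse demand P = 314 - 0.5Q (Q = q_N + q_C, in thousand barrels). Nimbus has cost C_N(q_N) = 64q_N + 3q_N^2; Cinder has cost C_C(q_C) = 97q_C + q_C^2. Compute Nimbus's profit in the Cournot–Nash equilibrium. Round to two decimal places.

3345.22

Nimbus's profit: π_N = (314 - 0.5Q)q_N - (64q_N + 3q_N²). Setting ∂π_N/∂q_N = 0: 250 - 7q_N - (1/2)(q_C) = 0.
Cinder's first-order condition: 217 - 3q_C - (1/2)(q_N) = 0.
Rearranging gives the reaction functions q_N = (250 - (1/2)q_C)/7 and q_C = (217 - (1/2)q_N)/3.
Substituting one into the other gives q_N = 30.9157 and q_C = 67.1807.
Price P = 314 - (1/2)·98.0964 = 264.9518.
Nimbus's profit: 264.9518·30.9157 - 64·30.9157 - 3·30.9157² = 3345.2237.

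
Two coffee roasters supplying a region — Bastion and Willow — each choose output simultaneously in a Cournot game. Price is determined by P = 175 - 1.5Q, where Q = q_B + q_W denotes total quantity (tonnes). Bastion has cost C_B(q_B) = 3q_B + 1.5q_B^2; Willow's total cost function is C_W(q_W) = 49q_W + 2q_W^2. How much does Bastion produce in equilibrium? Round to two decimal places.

Bastion's profit: π_B = (175 - 1.5Q)q_B - (3q_B + (3/2)q_B²). Setting ∂π_B/∂q_B = 0: 172 - 6q_B - (3/2)(q_W) = 0.
Willow's profit: π_W = (175 - 1.5Q)q_W - (49q_W + 2q_W²). Setting ∂π_W/∂q_W = 0: 126 - 7q_W - (3/2)(q_B) = 0.
Best responses: q_B = (172 - (3/2)q_W)/6, q_W = (126 - (3/2)q_B)/7.
Substituting one into the other gives q_B = 25.5346 and q_W = 664/53.

25.53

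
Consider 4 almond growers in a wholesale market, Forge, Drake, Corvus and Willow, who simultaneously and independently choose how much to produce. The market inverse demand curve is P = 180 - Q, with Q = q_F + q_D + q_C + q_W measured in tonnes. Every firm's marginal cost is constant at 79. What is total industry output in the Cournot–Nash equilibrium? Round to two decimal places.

80.80

A representative firm's profit is π_i = q_i(180 - Q) - 79q_i.
Setting ∂π_i/∂q_i = 0 with rivals' quantities fixed: 101 - 2q_i - Σ_{j≠i} q_j = 0.
By symmetry each firm produces the same amount; substituting Σ_{j≠i} q_j = 3q_i yields q_i = 101/5.
Total output Q = 101/5 + 101/5 + 101/5 + 101/5 = 404/5.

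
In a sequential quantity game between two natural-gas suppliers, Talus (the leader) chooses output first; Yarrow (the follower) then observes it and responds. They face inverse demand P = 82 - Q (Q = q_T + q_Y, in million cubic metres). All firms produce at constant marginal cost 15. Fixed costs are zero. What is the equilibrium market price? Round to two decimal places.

31.75

The follower Yarrow best-responds to any q_T: π_Y = (82 - Q)q_Y - 15q_Y.
Follower FOC: 67 - q_T - 2q_Y = 0, so q_Y(q_T) = (67 - q_T)/2.
Talus substitutes q_Y(q_T) into its own profit: π_T = q_T(82 - q_T - (67 - q_T)/2) - 15q_T = (97/2 - (1/2)q_T)q_T - 15q_T.
Leader FOC: 67/2 - q_T = 0, so q_T = 67/2.
Then q_Y = (67 - 67/2)/2 = 67/4.
Total output Q = 201/4, so price P = 82 - 201/4 = 127/4.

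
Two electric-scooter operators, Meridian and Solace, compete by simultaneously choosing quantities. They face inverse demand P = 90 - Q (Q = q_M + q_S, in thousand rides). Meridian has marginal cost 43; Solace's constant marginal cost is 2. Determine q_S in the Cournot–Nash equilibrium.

43

Meridian's profit: π_M = (90 - Q)q_M - (43q_M). Setting ∂π_M/∂q_M = 0: 47 - 2q_M - (q_S) = 0.
Solace's first-order condition: 88 - 2q_S - (q_M) = 0.
So q_M = (47 - q_S)/2 and q_S = (88 - q_M)/2.
Solving the pair: q_M = 2, q_S = 43.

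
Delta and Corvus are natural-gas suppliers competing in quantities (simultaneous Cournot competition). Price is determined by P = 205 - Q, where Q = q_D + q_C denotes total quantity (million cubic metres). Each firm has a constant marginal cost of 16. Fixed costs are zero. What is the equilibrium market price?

79

A representative firm's profit is π_i = q_i(205 - Q) - 16q_i.
First-order condition (treating rivals' output as given): 189 - 2q_i - q_j = 0.
By symmetry each firm produces the same amount; substituting q_j = q_i yields q_i = 189/3 = 63.
Total output Q = 126, so price P = 205 - 126 = 79.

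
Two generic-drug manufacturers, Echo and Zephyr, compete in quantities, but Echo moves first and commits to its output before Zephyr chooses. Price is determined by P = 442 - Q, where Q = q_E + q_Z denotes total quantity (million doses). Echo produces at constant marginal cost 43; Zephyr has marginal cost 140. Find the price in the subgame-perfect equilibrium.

167

Solve by backward induction. Given q_E, the follower Zephyr maximises π_Z = (442 - q_E - q_Z)q_Z - 140q_Z.
Follower FOC: 302 - q_E - 2q_Z = 0, so q_Z(q_E) = (302 - q_E)/2.
The leader anticipates this reaction. Substituting into P = 442 - Q gives P = 291 - (1/2)q_E, so π_E = (291 - (1/2)q_E)q_E - 43q_E.
Maximising: ∂π_E/∂q_E = 248 - q_E = 0, giving q_E = 248.
Then q_Z = (302 - 248)/2 = 27.
Total output Q = 275, so price P = 442 - 275 = 167.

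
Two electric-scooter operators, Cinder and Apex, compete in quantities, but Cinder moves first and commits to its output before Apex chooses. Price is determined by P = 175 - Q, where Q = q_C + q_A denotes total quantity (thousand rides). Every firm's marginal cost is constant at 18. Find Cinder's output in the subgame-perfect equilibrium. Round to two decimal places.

78.50

The follower Apex best-responds to any q_C: π_A = (175 - Q)q_A - 18q_A.
∂π_A/∂q_A = 157 - q_C - 2q_A = 0 gives the reaction function q_A = (157 - q_C)/2.
Cinder substitutes q_A(q_C) into its own profit: π_C = q_C(175 - q_C - (157 - q_C)/2) - 18q_C = (193/2 - (1/2)q_C)q_C - 18q_C.
Leader FOC: 157/2 - q_C = 0, so q_C = 157/2.
Then q_A = (157 - 157/2)/2 = 157/4.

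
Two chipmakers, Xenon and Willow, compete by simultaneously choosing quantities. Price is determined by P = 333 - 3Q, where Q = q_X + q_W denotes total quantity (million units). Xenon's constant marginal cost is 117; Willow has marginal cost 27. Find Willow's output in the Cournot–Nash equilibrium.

Xenon's profit: π_X = (333 - 3Q)q_X - (117q_X). Setting ∂π_X/∂q_X = 0: 216 - 6q_X - 3(q_W) = 0.
Willow's first-order condition: 306 - 6q_W - 3(q_X) = 0.
Rearranging gives the reaction functions q_X = (216 - 3q_W)/6 and q_W = (306 - 3q_X)/6.
Substituting one into the other gives q_X = 14 and q_W = 44.

44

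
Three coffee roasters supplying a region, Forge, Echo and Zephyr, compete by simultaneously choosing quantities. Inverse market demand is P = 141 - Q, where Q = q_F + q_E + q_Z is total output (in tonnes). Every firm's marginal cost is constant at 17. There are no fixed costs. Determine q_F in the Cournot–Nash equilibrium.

31

A representative firm's profit is π_i = q_i(141 - Q) - 17q_i.
Setting ∂π_i/∂q_i = 0 with rivals' quantities fixed: 124 - 2q_i - Σ_{j≠i} q_j = 0.
With identical firms every q_j equals q_i, so Σ_{j≠i} q_j = 2q_i and 124 = 4q_i, giving q_i = 31.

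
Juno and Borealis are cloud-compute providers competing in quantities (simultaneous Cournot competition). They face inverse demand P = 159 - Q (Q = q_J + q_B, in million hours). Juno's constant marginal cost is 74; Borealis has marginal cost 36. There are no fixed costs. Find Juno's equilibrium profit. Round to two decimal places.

245.44

Juno's profit: π_J = (159 - Q)q_J - (74q_J). Setting ∂π_J/∂q_J = 0: 85 - 2q_J - (q_B) = 0.
Borealis's profit: π_B = (159 - Q)q_B - (36q_B). Setting ∂π_B/∂q_B = 0: 123 - 2q_B - (q_J) = 0.
Rearranging gives the reaction functions q_J = (85 - q_B)/2 and q_B = (123 - q_J)/2.
Substituting one into the other gives q_J = 47/3 and q_B = 161/3.
Price P = 159 - 208/3 = 269/3.
Juno's profit: (269/3 - 74)·(47/3) = 245.4444.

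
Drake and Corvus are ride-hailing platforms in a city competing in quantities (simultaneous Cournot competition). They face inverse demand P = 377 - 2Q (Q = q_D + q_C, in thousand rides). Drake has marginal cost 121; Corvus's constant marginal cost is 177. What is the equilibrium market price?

Drake's profit: π_D = (377 - 2Q)q_D - (121q_D). Setting ∂π_D/∂q_D = 0: 256 - 4q_D - 2(q_C) = 0.
Corvus's first-order condition: 200 - 4q_C - 2(q_D) = 0.
Best responses: q_D = (256 - 2q_C)/4, q_C = (200 - 2q_D)/4.
Substituting one into the other gives q_D = 52 and q_C = 24.
Total output Q = 76, so price P = 377 - 2·76 = 225.

225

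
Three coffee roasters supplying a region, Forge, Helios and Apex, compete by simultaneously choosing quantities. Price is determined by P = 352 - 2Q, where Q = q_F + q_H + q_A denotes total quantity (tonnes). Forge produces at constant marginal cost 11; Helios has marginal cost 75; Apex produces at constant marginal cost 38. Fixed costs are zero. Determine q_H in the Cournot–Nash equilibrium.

Forge's profit: π_F = (352 - 2Q)q_F - (11q_F). Setting ∂π_F/∂q_F = 0: 341 - 4q_F - 2(q_H + q_A) = 0.
Helios's profit: π_H = (352 - 2Q)q_H - (75q_H). Setting ∂π_H/∂q_H = 0: 277 - 4q_H - 2(q_F + q_A) = 0.
Apex's first-order condition: 314 - 4q_A - 2(q_F + q_H) = 0.
Adding the 3 first-order conditions: 932 − 8Q = 0, so Q = 233/2.
Back-substituting: q_F = (341 − 233)/2 = 54, q_H = (277 − 233)/2 = 22, q_A = (314 − 233)/2 = 81/2.

22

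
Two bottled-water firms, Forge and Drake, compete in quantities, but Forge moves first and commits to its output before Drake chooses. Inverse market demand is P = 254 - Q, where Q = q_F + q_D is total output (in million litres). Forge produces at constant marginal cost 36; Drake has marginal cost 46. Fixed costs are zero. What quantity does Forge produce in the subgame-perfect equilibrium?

The follower Drake best-responds to any q_F: π_D = (254 - Q)q_D - 46q_D.
Follower FOC: 208 - q_F - 2q_D = 0, so q_D(q_F) = (208 - q_F)/2.
Forge substitutes q_D(q_F) into its own profit: π_F = q_F(254 - q_F - (208 - q_F)/2) - 36q_F = (150 - (1/2)q_F)q_F - 36q_F.
Leader FOC: 114 - q_F = 0, so q_F = 114.
Then q_D = (208 - 114)/2 = 47.

114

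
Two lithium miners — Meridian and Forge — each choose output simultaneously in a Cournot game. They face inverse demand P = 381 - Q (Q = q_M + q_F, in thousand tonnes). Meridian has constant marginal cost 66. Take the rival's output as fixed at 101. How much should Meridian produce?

107

With the rival's output fixed at 101, Meridian's profit is π_M = (381 - 101 - q_M)q_M - (66q_M) = (280 - q_M)q_M - (66q_M).
∂π_M/∂q_M = 214 - 2q_M = 0, so q_M = 107.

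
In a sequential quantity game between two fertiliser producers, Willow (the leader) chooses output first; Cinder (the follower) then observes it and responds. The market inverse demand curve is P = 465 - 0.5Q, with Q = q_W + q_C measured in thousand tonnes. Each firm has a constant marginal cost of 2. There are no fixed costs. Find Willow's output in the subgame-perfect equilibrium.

Solve by backward induction. Given q_W, the follower Cinder maximises π_C = (465 - (1/2)q_W - (1/2)q_C)q_C - 2q_C.
Follower FOC: 463 - (1/2)q_W - q_C = 0, so q_C(q_W) = (463 - (1/2)q_W).
Willow substitutes q_C(q_W) into its own profit: π_W = q_W(465 - (1/2)q_W - (463 - (1/2)q_W)/2) - 2q_W = (467/2 - (1/4)q_W)q_W - 2q_W.
Maximising: ∂π_W/∂q_W = 463/2 - (1/2)q_W = 0, giving q_W = 463.
Then q_C = (463 - (1/2)·463) = 463/2.

463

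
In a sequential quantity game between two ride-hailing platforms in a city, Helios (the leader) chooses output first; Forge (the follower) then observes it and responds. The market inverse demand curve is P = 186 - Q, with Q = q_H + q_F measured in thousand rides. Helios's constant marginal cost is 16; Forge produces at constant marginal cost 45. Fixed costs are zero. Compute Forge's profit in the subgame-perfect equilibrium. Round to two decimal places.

430.56

The follower Forge best-responds to any q_H: π_F = (186 - Q)q_F - 45q_F.
∂π_F/∂q_F = 141 - q_H - 2q_F = 0 gives the reaction function q_F = (141 - q_H)/2.
The leader anticipates this reaction. Substituting into P = 186 - Q gives P = 231/2 - (1/2)q_H, so π_H = (231/2 - (1/2)q_H)q_H - 16q_H.
The leader's first-order condition 199/2 - q_H = 0 yields q_H = 199/2.
Then q_F = (141 - 199/2)/2 = 83/4.
Price P = 186 - 481/4 = 263/4.
Forge's profit: (263/4 - 45)·(83/4) = 430.5625.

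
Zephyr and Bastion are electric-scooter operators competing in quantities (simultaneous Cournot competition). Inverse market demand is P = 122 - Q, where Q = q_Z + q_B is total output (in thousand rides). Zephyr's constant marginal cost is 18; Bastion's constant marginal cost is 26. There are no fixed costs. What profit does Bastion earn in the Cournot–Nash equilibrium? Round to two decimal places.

Zephyr's profit: π_Z = (122 - Q)q_Z - (18q_Z). Setting ∂π_Z/∂q_Z = 0: 104 - 2q_Z - (q_B) = 0.
Bastion's first-order condition: 96 - 2q_B - (q_Z) = 0.
Best responses: q_Z = (104 - q_B)/2, q_B = (96 - q_Z)/2.
Substituting one into the other gives q_Z = 112/3 and q_B = 88/3.
Price P = 122 - 200/3 = 166/3.
Bastion's profit: (166/3 - 26)·(88/3) = 860.4444.

860.44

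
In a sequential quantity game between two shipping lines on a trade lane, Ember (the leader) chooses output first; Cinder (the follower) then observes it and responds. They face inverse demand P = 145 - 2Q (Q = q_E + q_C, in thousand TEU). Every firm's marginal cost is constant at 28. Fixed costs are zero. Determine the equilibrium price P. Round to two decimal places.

57.25

Solve by backward induction. Given q_E, the follower Cinder maximises π_C = (145 - 2q_E - 2q_C)q_C - 28q_C.
∂π_C/∂q_C = 117 - 2q_E - 4q_C = 0 gives the reaction function q_C = (117 - 2q_E)/4.
Ember substitutes q_C(q_E) into its own profit: π_E = q_E(145 - 2q_E - (117 - 2q_E)/2) - 28q_E = (173/2 - q_E)q_E - 28q_E.
The leader's first-order condition 117/2 - 2q_E = 0 yields q_E = 117/4.
Then q_C = (117 - 2·(117/4))/4 = 117/8.
Total output Q = 351/8, so price P = 145 - 2·(351/8) = 229/4.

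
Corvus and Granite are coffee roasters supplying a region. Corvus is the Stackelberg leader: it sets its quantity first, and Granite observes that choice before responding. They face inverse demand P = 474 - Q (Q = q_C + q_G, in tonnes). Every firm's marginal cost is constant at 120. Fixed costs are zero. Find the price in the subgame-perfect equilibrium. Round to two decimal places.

Solve by backward induction. Given q_C, the follower Granite maximises π_G = (474 - q_C - q_G)q_G - 120q_G.
Setting the follower's marginal profit to zero, 354 - q_C - 2q_G = 0, i.e. q_G = (354 - q_C)/2.
Corvus substitutes q_G(q_C) into its own profit: π_C = q_C(474 - q_C - (354 - q_C)/2) - 120q_C = (297 - (1/2)q_C)q_C - 120q_C.
Maximising: ∂π_C/∂q_C = 177 - q_C = 0, giving q_C = 177.
Then q_G = (354 - 177)/2 = 177/2.
Total output Q = 531/2, so price P = 474 - 531/2 = 417/2.

208.50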